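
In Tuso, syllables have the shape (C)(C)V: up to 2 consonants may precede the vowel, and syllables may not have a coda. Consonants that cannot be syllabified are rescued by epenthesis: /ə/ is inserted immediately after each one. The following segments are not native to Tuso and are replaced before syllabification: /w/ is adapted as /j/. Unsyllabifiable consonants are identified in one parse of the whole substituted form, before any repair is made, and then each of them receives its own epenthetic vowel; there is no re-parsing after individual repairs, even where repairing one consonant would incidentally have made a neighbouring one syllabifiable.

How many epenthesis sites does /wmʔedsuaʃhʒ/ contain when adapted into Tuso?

After substitution the input is /jmʔedsuaʃhʒ/.
The unsyllabifiable consonants are /j/, /ʃ/, /h/, /ʒ/; each receives one epenthetic vowel.

4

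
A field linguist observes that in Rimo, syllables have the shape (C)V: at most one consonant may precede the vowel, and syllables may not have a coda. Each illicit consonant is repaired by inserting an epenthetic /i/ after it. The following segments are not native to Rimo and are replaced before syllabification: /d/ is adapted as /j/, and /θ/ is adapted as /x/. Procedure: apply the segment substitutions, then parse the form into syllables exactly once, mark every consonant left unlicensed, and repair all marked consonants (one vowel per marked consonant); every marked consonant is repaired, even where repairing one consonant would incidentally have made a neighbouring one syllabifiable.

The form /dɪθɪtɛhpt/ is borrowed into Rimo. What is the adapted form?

jɪxɪtɛhipiti

Substitution: /d/ → /j/, /θ/ → /x/, giving /jɪxɪtɛhpt/.
The consonants /h/, /p/, /t/ cannot be parsed into a legal (C)V syllable (no codas are permitted; onsets are limited to one consonant).
Inserting the epenthetic vowel yields /h/ → /hi/, /p/ → /pi/, /t/ → /ti/.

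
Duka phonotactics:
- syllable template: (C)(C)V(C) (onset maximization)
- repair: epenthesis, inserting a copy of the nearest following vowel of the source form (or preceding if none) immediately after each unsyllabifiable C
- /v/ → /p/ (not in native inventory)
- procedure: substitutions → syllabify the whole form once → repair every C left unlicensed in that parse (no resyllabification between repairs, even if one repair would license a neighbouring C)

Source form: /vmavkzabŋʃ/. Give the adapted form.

pmapkzabŋaʃa

Substitution: /v/ → /p/, giving /pmapkzabŋʃ/.
Syllabifying with onset maximization leaves /ŋ/, /ʃ/ stranded (at most one coda consonant is licensed; onsets may contain at most 2 consonants).
Each unlicensed consonant becomes the onset of a new syllable: /ŋ/ → /ŋa/, /ʃ/ → /ʃa/.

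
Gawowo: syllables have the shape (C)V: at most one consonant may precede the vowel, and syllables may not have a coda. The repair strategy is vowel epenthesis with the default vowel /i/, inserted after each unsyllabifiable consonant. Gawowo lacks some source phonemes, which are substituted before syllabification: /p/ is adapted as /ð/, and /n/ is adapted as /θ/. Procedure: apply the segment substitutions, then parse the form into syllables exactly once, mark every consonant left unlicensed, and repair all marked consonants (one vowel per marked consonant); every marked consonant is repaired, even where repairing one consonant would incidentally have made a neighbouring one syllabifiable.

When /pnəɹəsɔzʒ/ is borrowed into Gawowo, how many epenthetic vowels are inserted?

3

After substitution the input is /ðθəɹəsɔzʒ/.
The unsyllabifiable consonants are /ð/, /z/, /ʒ/; each receives one epenthetic vowel.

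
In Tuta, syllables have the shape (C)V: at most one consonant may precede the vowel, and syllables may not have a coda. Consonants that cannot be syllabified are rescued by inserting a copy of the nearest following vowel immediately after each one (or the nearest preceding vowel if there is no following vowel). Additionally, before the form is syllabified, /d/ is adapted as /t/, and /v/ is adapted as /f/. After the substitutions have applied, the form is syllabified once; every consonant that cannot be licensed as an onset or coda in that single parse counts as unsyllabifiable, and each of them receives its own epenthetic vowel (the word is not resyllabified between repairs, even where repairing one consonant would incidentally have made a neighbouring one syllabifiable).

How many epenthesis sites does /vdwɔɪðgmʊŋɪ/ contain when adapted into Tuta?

After substitution the input is /ftwɔɪðgmʊŋɪ/.
The unsyllabifiable consonants are /f/, /t/, /ð/, /g/; each receives one epenthetic vowel.

4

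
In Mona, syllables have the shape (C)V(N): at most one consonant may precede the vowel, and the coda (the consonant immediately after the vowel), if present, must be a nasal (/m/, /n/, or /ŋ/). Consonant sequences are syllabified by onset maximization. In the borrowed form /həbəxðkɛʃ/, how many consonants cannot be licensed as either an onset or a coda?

3

Syllabifying with onset maximization leaves /x/, /ð/, /ʃ/ stranded (only a nasal (/m/, /n/, or /ŋ/) is licensed in coda position; onsets are limited to one consonant).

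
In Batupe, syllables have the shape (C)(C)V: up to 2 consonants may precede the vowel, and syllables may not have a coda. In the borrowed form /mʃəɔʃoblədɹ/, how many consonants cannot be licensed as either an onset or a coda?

2

Under (C)(C)V, the unsyllabifiable consonants are /d/, /ɹ/ (no codas are permitted; onsets may contain at most 2 consonants).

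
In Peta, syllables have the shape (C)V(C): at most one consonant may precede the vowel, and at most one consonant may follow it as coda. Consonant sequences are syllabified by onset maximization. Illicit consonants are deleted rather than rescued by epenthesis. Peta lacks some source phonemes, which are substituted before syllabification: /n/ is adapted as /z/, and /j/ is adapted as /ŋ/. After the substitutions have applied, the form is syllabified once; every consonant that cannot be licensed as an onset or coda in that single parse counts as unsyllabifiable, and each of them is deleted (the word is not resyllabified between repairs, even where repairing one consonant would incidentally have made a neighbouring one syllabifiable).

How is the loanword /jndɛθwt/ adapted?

Substitution: /j/ → /ŋ/, /n/ → /z/, giving /ŋzdɛθwt/.
The consonants /ŋ/, /z/, /w/, /t/ cannot be parsed into a legal (C)V(C) syllable (at most one coda consonant is licensed; onsets are limited to one consonant).
Deleting the stranded consonants removes /ŋ/, /z/, /w/, /t/.

dɛθ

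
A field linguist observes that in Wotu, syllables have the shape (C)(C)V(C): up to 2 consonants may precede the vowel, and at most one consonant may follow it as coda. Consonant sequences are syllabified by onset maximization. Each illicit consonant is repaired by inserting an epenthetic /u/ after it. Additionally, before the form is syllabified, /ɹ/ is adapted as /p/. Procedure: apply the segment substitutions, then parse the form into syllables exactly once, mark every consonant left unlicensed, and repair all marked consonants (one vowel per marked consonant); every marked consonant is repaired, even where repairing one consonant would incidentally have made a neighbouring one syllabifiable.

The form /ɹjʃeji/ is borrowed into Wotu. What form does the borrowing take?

pujʃeji

Substitution: /ɹ/ → /p/, giving /pjʃeji/.
Syllabifying with onset maximization leaves /p/ stranded (at most one coda consonant is licensed; onsets may contain at most 2 consonants).
Inserting the epenthetic vowel yields /p/ → /pu/.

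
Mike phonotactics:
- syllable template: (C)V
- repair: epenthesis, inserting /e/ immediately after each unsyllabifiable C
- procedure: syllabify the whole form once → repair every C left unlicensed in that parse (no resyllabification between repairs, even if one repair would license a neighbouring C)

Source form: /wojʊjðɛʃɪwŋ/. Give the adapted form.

Under (C)V, the unsyllabifiable consonants are /j/, /w/, /ŋ/ (no codas are permitted; onsets are limited to one consonant).
Inserting the epenthetic vowel yields /j/ → /je/, /w/ → /we/, /ŋ/ → /ŋe/.

wojʊjeðɛʃɪweŋe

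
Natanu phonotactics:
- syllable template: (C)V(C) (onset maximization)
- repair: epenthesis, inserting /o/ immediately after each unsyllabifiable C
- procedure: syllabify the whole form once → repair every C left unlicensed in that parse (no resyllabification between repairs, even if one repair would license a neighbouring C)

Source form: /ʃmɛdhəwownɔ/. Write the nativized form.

Syllabifying with onset maximization leaves /ʃ/ stranded (at most one coda consonant is licensed; onsets are limited to one consonant).
Each unlicensed consonant becomes the onset of a new syllable: /ʃ/ → /ʃo/.

ʃomɛdhəwownɔ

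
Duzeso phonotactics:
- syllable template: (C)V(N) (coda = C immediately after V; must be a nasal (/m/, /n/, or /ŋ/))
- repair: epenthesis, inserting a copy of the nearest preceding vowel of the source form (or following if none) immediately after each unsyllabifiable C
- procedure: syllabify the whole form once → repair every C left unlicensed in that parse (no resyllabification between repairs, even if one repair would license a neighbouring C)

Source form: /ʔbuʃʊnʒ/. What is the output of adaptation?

The consonants /ʔ/, /ʒ/ cannot be parsed into a legal (C)V(N) syllable (only a nasal (/m/, /n/, or /ŋ/) is licensed in coda position; onsets are limited to one consonant).
Epenthesis after each stranded consonant: /ʔ/ → /ʔu/, /ʒ/ → /ʒʊ/.

ʔubuʃʊnʒʊ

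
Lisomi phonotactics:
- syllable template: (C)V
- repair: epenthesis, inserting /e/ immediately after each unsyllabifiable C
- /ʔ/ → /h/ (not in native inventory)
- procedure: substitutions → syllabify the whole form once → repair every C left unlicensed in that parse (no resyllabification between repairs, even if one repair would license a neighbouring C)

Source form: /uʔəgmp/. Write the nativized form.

Substitution: /ʔ/ → /h/, giving /uhəgmp/.
Under (C)V, the unsyllabifiable consonants are /g/, /m/, /p/ (no codas are permitted; onsets are limited to one consonant).
Epenthesis after each stranded consonant: /g/ → /ge/, /m/ → /me/, /p/ → /pe/.

uhəgemepe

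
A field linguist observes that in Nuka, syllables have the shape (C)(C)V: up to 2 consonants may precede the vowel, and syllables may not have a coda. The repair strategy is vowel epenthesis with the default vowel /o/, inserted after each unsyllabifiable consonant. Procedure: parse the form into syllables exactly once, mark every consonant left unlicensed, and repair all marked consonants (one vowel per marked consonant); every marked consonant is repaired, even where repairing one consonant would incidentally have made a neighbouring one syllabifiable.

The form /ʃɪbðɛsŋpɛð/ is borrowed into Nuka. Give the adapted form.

ʃɪbðɛsoŋpɛðo

The consonants /s/, /ð/ cannot be parsed into a legal (C)(C)V syllable (no codas are permitted; onsets may contain at most 2 consonants).
Inserting the epenthetic vowel yields /s/ → /so/, /ð/ → /ðo/.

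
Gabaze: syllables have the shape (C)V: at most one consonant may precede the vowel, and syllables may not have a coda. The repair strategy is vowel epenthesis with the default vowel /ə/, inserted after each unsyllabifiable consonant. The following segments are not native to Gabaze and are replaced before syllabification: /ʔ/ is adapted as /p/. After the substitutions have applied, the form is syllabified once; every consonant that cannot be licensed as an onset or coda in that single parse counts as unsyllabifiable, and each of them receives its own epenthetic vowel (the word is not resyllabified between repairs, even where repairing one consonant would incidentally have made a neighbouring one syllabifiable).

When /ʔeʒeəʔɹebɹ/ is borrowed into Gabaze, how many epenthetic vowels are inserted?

3

After substitution the input is /peʒeəpɹebɹ/.
The unsyllabifiable consonants are /p/, /b/, /ɹ/; each receives one epenthetic vowel.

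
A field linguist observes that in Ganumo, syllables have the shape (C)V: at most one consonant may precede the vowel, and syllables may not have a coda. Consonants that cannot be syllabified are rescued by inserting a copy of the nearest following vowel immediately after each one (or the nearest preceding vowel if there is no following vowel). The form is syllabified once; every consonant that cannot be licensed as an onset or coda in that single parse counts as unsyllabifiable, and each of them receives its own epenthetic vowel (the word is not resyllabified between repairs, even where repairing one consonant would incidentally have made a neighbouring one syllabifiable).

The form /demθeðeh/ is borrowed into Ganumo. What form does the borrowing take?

demeθeðehe

Syllabifying with onset maximization leaves /m/, /h/ stranded (no codas are permitted; onsets are limited to one consonant).
Epenthesis after each stranded consonant: /m/ → /me/, /h/ → /he/.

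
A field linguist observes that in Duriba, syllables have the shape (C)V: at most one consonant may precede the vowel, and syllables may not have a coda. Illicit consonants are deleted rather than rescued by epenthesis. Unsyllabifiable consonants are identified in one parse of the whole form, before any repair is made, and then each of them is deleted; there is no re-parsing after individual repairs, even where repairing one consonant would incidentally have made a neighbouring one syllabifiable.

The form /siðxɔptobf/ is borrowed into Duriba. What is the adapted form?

Syllabifying with onset maximization leaves /ð/, /p/, /b/, /f/ stranded (no codas are permitted; onsets are limited to one consonant).
Deletion applies to /ð/, /p/, /b/, /f/.

sixɔto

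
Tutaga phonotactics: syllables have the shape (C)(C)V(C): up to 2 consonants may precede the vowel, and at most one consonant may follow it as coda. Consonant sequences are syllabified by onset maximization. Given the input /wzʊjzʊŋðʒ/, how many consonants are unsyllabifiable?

2

The consonants /ð/, /ʒ/ cannot be parsed into a legal (C)(C)V(C) syllable (at most one coda consonant is licensed; onsets may contain at most 2 consonants).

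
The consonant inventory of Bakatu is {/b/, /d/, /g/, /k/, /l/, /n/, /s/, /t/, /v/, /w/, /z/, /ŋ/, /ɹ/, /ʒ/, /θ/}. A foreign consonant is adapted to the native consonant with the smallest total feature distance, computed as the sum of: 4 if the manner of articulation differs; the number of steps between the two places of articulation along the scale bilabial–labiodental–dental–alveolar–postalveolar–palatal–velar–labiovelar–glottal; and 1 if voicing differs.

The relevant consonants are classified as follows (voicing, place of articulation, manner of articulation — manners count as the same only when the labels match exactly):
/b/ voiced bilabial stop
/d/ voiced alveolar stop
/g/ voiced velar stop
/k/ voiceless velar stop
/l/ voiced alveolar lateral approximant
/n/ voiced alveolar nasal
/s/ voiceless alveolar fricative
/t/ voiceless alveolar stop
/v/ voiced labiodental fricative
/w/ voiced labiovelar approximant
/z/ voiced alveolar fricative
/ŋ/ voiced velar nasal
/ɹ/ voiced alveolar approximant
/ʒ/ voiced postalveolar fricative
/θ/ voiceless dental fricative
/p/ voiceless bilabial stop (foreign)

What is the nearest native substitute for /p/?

/b/ is closest: same manner (stop), place distance 0 (bilabial→bilabial), voicing differs (+1); total 1. Next closest is /t/ at distance 3.

b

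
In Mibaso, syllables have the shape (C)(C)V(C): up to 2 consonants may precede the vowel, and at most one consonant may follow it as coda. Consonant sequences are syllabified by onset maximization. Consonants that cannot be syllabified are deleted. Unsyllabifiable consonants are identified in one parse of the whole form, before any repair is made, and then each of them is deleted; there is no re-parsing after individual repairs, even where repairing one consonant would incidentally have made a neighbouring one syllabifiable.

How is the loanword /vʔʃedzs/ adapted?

Under (C)(C)V(C), the unsyllabifiable consonants are /v/, /z/, /s/ (at most one coda consonant is licensed; onsets may contain at most 2 consonants).
Each unlicensed consonant is deleted: /v/, /z/, /s/.

ʔʃed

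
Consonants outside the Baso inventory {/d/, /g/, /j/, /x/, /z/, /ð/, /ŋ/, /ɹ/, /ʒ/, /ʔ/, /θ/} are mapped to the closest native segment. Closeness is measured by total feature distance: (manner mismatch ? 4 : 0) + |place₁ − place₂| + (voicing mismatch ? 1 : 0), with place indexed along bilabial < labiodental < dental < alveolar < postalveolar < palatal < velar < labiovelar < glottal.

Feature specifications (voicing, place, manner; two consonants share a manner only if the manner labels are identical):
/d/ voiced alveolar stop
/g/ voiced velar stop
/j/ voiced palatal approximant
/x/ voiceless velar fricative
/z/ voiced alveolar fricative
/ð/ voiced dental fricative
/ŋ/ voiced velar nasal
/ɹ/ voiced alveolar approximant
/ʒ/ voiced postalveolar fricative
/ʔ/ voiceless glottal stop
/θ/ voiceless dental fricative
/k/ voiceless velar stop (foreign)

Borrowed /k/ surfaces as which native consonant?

g

/g/ is closest: same manner (stop), place distance 0 (velar→velar), voicing differs (+1); total 1. Next closest is /ʔ/ at distance 2.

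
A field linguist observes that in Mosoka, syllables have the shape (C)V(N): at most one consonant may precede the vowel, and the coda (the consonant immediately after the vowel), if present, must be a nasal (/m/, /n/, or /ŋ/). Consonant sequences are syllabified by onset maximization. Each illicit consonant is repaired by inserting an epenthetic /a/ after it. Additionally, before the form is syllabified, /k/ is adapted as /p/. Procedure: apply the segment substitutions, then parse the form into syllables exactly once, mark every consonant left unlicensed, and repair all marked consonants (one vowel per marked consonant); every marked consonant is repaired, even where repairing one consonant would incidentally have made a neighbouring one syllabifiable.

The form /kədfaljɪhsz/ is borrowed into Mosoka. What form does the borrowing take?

pədafalajɪhasaza

Substitution: /k/ → /p/, giving /pədfaljɪhsz/.
Under (C)V(N), the unsyllabifiable consonants are /d/, /l/, /h/, /s/, /z/ (only a nasal (/m/, /n/, or /ŋ/) is licensed in coda position; onsets are limited to one consonant).
Epenthesis after each stranded consonant: /d/ → /da/, /l/ → /la/, /h/ → /ha/, /s/ → /sa/, /z/ → /za/.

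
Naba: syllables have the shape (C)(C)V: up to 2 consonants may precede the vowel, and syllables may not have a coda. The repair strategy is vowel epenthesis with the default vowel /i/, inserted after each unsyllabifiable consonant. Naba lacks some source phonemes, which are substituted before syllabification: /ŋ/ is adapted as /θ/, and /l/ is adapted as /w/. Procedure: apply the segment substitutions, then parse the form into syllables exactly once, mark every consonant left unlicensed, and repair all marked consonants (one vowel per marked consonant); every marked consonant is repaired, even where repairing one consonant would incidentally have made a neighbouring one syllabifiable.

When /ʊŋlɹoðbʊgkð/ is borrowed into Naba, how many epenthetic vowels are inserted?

4

After substitution the input is /ʊθwɹoðbʊgkð/.
The unsyllabifiable consonants are /θ/, /g/, /k/, /ð/; each receives one epenthetic vowel.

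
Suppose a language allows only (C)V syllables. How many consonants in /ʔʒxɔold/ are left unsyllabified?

The consonants /ʔ/, /ʒ/, /l/, /d/ cannot be parsed into a legal (C)V syllable (no codas are permitted; onsets are limited to one consonant).

4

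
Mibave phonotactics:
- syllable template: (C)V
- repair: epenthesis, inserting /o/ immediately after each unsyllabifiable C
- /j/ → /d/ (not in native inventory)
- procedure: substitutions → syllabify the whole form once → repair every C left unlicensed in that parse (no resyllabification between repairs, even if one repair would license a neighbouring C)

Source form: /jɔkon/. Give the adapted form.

Substitution: /j/ → /d/, giving /dɔkon/.
Under (C)V, the unsyllabifiable consonants are /n/ (no codas are permitted; onsets are limited to one consonant).
Inserting the epenthetic vowel yields /n/ → /no/.

dɔkono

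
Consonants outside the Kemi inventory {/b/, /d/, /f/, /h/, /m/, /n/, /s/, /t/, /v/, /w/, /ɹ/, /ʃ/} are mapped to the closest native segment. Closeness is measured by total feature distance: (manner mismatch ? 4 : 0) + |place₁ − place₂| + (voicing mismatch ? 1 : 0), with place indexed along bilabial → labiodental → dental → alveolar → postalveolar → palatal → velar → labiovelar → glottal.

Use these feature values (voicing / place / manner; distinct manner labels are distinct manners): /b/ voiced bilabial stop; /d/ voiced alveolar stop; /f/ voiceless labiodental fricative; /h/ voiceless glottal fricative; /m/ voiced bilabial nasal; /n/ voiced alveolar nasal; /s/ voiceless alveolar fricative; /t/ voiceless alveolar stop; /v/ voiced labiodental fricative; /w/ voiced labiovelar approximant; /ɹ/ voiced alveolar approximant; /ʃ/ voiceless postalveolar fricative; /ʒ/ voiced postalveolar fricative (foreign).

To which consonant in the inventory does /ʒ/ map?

/ʃ/ is closest: same manner (fricative), place distance 0 (postalveolar→postalveolar), voicing differs (+1); total 1. Next closest is /s/ at distance 2.

ʃ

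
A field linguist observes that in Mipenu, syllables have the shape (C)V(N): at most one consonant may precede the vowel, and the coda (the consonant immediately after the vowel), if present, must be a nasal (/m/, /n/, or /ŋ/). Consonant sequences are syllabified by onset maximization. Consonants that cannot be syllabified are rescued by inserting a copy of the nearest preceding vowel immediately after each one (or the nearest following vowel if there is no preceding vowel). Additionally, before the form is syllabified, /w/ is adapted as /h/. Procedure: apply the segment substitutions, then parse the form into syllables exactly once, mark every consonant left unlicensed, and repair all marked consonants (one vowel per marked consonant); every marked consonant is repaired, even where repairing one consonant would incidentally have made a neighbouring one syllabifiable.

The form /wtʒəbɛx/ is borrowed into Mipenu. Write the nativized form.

Substitution: /w/ → /h/, giving /htʒəbɛx/.
Syllabifying with onset maximization leaves /h/, /t/, /x/ stranded (only a nasal (/m/, /n/, or /ŋ/) is licensed in coda position; onsets are limited to one consonant).
Each unlicensed consonant becomes the onset of a new syllable: /h/ → /hə/, /t/ → /tə/, /x/ → /xɛ/.

hətəʒəbɛxɛ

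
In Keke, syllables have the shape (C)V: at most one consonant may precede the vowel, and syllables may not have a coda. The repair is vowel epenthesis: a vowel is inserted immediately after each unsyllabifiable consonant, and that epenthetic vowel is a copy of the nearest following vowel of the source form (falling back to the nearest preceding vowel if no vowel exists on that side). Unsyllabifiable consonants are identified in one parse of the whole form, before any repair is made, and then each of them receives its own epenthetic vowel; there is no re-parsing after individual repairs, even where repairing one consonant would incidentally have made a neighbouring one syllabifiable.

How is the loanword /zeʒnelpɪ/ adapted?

Syllabifying with onset maximization leaves /ʒ/, /l/ stranded (no codas are permitted; onsets are limited to one consonant).
Epenthesis after each stranded consonant: /ʒ/ → /ʒe/, /l/ → /lɪ/.

zeʒenelɪpɪ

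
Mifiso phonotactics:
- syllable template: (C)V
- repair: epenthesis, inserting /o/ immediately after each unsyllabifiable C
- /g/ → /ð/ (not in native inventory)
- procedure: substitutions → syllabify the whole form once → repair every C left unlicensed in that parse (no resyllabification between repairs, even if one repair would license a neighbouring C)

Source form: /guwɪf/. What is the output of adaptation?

ðuwɪfo

Substitution: /g/ → /ð/, giving /ðuwɪf/.
Syllabifying with onset maximization leaves /f/ stranded (no codas are permitted; onsets are limited to one consonant).
Inserting the epenthetic vowel yields /f/ → /fo/.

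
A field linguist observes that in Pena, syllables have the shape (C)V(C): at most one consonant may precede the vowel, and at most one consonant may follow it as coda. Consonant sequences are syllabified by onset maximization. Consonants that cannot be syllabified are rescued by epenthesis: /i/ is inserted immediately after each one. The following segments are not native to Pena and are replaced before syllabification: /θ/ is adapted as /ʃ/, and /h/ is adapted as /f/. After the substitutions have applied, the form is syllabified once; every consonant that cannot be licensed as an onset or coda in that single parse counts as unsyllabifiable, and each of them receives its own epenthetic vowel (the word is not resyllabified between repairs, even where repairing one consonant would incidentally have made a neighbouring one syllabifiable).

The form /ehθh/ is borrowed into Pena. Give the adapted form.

Substitution: /h/ → /f/, /θ/ → /ʃ/, giving /efʃf/.
Syllabifying with onset maximization leaves /ʃ/, /f/ stranded (at most one coda consonant is licensed; onsets are limited to one consonant).
Each unlicensed consonant becomes the onset of a new syllable: /ʃ/ → /ʃi/, /f/ → /fi/.

efʃifi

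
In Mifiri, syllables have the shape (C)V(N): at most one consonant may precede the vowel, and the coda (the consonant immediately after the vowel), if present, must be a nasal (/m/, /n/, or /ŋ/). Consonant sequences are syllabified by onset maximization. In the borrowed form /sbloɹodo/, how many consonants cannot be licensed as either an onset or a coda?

Under (C)V(N), the unsyllabifiable consonants are /s/, /b/ (only a nasal (/m/, /n/, or /ŋ/) is licensed in coda position; onsets are limited to one consonant).

2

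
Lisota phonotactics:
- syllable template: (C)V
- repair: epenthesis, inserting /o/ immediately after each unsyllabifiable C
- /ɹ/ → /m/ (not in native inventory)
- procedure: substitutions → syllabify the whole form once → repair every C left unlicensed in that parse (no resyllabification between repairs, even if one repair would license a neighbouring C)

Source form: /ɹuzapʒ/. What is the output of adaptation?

Substitution: /ɹ/ → /m/, giving /muzapʒ/.
The consonants /p/, /ʒ/ cannot be parsed into a legal (C)V syllable (no codas are permitted; onsets are limited to one consonant).
Inserting the epenthetic vowel yields /p/ → /po/, /ʒ/ → /ʒo/.

muzapoʒo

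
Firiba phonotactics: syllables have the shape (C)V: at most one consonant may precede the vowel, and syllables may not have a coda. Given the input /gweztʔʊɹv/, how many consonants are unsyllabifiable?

Under (C)V, the unsyllabifiable consonants are /g/, /z/, /t/, /ɹ/, /v/ (no codas are permitted; onsets are limited to one consonant).

5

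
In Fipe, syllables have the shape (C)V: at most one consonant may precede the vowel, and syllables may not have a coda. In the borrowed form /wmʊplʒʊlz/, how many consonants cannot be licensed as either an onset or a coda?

5

Under (C)V, the unsyllabifiable consonants are /w/, /p/, /l/, /l/, /z/ (no codas are permitted; onsets are limited to one consonant).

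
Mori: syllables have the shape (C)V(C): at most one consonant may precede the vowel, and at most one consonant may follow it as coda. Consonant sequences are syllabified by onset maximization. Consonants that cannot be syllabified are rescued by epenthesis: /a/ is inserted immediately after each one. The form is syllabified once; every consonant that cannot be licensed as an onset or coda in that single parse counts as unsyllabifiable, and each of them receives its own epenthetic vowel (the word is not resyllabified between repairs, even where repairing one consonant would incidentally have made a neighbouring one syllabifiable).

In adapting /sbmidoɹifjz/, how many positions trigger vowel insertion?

4

The unsyllabifiable consonants are /s/, /b/, /j/, /z/; each receives one epenthetic vowel.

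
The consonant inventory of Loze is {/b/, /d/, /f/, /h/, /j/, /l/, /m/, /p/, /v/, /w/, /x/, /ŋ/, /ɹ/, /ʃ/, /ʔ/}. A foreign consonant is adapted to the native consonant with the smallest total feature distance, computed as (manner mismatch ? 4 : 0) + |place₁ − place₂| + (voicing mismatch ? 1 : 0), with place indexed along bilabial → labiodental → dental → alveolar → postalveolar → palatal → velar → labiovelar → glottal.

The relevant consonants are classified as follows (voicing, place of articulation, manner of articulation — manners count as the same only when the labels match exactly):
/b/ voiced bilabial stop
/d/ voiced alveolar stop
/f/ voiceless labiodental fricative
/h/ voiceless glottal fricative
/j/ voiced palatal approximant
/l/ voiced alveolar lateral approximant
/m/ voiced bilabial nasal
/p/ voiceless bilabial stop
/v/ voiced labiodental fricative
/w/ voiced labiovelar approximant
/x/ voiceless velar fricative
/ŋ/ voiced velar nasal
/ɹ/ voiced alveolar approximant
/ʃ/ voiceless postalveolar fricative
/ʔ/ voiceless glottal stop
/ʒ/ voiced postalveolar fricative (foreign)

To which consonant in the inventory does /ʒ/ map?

ʃ

/ʃ/ is closest: same manner (fricative), place distance 0 (postalveolar→postalveolar), voicing differs (+1); total 1. Next closest is /v/ at distance 3.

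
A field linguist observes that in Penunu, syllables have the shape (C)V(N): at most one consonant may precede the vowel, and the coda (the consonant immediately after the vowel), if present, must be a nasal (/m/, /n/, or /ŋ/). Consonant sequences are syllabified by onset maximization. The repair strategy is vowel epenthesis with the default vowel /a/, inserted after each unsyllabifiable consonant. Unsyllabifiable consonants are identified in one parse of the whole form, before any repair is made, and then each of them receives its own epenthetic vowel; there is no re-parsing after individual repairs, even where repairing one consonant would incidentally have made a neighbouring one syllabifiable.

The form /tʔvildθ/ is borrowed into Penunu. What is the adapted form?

taʔaviladaθa

Under (C)V(N), the unsyllabifiable consonants are /t/, /ʔ/, /l/, /d/, /θ/ (only a nasal (/m/, /n/, or /ŋ/) is licensed in coda position; onsets are limited to one consonant).
Each unlicensed consonant becomes the onset of a new syllable: /t/ → /ta/, /ʔ/ → /ʔa/, /l/ → /la/, /d/ → /da/, /θ/ → /θa/.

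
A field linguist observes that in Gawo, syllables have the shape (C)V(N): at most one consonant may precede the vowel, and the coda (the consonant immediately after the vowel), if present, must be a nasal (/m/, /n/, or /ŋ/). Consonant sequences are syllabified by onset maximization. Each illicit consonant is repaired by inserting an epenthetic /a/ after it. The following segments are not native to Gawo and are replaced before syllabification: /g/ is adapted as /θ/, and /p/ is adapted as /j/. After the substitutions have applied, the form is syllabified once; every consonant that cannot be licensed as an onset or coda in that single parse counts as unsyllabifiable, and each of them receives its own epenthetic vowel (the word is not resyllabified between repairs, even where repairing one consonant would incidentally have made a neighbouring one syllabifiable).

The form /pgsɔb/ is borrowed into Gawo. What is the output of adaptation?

Substitution: /p/ → /j/, /g/ → /θ/, giving /jθsɔb/.
The consonants /j/, /θ/, /b/ cannot be parsed into a legal (C)V(N) syllable (only a nasal (/m/, /n/, or /ŋ/) is licensed in coda position; onsets are limited to one consonant).
Each unlicensed consonant becomes the onset of a new syllable: /j/ → /ja/, /θ/ → /θa/, /b/ → /ba/.

jaθasɔba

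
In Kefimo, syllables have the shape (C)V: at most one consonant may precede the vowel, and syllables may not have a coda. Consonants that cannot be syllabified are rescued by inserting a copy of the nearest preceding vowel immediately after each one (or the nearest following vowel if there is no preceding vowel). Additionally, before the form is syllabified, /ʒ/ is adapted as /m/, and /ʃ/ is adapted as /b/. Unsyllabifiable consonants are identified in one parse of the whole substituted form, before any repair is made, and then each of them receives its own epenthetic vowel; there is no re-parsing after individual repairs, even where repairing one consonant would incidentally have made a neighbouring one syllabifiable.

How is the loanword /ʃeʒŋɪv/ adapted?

Substitution: /ʃ/ → /b/, /ʒ/ → /m/, giving /bemŋɪv/.
Under (C)V, the unsyllabifiable consonants are /m/, /v/ (no codas are permitted; onsets are limited to one consonant).
Epenthesis after each stranded consonant: /m/ → /me/, /v/ → /vɪ/.

bemeŋɪvɪ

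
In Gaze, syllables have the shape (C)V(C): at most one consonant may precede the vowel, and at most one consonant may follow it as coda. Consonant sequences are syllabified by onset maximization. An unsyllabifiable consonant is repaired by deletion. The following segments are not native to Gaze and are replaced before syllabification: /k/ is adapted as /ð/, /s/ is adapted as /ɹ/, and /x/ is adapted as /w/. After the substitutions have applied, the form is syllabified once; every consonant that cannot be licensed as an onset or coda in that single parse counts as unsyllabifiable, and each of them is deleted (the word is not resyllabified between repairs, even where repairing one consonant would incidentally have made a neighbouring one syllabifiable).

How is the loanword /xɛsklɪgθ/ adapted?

Substitution: /x/ → /w/, /s/ → /ɹ/, /k/ → /ð/, giving /wɛɹðlɪgθ/.
Under (C)V(C), the unsyllabifiable consonants are /ð/, /θ/ (at most one coda consonant is licensed; onsets are limited to one consonant).
Each unlicensed consonant is deleted: /ð/, /θ/.

wɛɹlɪg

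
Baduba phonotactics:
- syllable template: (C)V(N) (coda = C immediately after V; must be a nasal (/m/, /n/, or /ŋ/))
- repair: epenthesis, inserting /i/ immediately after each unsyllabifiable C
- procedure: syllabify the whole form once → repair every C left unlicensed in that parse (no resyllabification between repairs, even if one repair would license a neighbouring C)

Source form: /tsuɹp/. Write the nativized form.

The consonants /t/, /ɹ/, /p/ cannot be parsed into a legal (C)V(N) syllable (only a nasal (/m/, /n/, or /ŋ/) is licensed in coda position; onsets are limited to one consonant).
Inserting the epenthetic vowel yields /t/ → /ti/, /ɹ/ → /ɹi/, /p/ → /pi/.

tisuɹipi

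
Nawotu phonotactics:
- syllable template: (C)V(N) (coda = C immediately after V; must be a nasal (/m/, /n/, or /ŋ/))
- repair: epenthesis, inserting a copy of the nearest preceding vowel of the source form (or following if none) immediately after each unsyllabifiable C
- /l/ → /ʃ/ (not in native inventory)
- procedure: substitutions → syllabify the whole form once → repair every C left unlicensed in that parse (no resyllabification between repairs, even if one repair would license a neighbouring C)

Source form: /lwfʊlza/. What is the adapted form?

ʃʊwʊfʊʃʊza

Substitution: /l/ → /ʃ/, giving /ʃwfʊʃza/.
Under (C)V(N), the unsyllabifiable consonants are /ʃ/, /w/, /ʃ/ (only a nasal (/m/, /n/, or /ŋ/) is licensed in coda position; onsets are limited to one consonant).
Inserting the epenthetic vowel yields /ʃ/ → /ʃʊ/, /w/ → /wʊ/, /ʃ/ → /ʃʊ/.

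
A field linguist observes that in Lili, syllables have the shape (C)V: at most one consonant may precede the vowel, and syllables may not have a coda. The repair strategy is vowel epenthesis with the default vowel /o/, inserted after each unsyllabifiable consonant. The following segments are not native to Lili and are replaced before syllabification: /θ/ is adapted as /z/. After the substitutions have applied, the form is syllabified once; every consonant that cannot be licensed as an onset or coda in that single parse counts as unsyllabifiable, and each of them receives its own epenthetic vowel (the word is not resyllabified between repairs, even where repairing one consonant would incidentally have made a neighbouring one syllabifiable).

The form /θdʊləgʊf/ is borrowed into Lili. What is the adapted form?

Substitution: /θ/ → /z/, giving /zdʊləgʊf/.
Syllabifying with onset maximization leaves /z/, /f/ stranded (no codas are permitted; onsets are limited to one consonant).
Each unlicensed consonant becomes the onset of a new syllable: /z/ → /zo/, /f/ → /fo/.

zodʊləgʊfo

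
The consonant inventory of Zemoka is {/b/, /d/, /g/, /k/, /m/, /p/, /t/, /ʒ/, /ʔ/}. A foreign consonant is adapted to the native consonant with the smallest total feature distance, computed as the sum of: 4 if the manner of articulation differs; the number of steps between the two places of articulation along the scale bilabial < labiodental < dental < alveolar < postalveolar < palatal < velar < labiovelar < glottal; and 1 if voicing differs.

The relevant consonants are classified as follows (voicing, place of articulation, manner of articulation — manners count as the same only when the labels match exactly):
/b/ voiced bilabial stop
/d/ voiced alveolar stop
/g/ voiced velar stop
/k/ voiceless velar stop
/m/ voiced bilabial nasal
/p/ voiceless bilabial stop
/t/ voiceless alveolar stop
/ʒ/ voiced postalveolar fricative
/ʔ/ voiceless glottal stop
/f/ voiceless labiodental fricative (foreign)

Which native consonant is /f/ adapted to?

ʒ

/ʒ/ is closest: same manner (fricative), place distance 3 (labiodental→postalveolar), voicing differs (+1); total 4. Next closest is /p/ at distance 5.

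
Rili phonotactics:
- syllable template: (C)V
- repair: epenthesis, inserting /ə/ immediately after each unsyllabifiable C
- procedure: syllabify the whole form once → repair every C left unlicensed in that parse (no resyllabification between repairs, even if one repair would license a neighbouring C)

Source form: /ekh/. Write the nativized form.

ekəhə

Syllabifying with onset maximization leaves /k/, /h/ stranded (no codas are permitted; onsets are limited to one consonant).
Epenthesis after each stranded consonant: /k/ → /kə/, /h/ → /hə/.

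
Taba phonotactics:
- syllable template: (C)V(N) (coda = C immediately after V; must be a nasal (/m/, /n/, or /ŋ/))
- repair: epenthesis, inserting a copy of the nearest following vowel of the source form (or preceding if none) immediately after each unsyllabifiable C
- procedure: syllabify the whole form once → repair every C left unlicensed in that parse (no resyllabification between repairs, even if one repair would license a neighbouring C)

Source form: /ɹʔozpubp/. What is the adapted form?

The consonants /ɹ/, /z/, /b/, /p/ cannot be parsed into a legal (C)V(N) syllable (only a nasal (/m/, /n/, or /ŋ/) is licensed in coda position; onsets are limited to one consonant).
Inserting the epenthetic vowel yields /ɹ/ → /ɹo/, /z/ → /zu/, /b/ → /bu/, /p/ → /pu/.

ɹoʔozupubupu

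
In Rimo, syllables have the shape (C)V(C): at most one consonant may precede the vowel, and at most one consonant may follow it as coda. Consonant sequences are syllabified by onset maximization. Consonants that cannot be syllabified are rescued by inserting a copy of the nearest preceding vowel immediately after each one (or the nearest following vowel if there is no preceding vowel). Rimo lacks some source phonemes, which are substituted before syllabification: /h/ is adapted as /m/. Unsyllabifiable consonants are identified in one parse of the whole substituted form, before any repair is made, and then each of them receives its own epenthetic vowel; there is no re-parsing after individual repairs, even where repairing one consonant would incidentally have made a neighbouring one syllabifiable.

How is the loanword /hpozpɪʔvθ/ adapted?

Substitution: /h/ → /m/, giving /mpozpɪʔvθ/.
Syllabifying with onset maximization leaves /m/, /v/, /θ/ stranded (at most one coda consonant is licensed; onsets are limited to one consonant).
Epenthesis after each stranded consonant: /m/ → /mo/, /v/ → /vɪ/, /θ/ → /θɪ/.

mopozpɪʔvɪθɪ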